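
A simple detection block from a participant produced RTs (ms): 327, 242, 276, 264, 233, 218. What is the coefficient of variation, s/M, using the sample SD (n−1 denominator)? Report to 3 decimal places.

n = 6, Σ = 1560, M = 260.0000
Σ(x−M)² = 7578.000; s = √(7578.000/5) = 38.9307
CV = 38.9307 / 260.0000 = 0.14973

0.150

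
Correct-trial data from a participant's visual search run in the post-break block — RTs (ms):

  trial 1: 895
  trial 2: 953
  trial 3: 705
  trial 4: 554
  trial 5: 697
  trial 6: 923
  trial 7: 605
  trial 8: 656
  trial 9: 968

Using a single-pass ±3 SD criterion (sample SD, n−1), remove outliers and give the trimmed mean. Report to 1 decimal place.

772.9 ms

n = 9, ΣRT = 6956, M = 772.889
Σ(x−M)² = 208082.89; s = √(208082.89/8) = 161.277
Cutoffs: 772.889 ± 3·161.277 → [289.1, 1256.7]
No RTs fall outside the cutoffs; all 9 retained. Mean = 6956/9 = 772.889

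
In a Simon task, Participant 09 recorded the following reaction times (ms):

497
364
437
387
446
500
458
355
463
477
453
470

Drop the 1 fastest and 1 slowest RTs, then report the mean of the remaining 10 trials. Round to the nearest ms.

Sorted: 355, 364, 387, 437, 446, 453, 458, 463, 470, 477, 497, 500
Drop lowest 1 (355) and highest 1 (500)
Remaining (n=10): Σ = 4452, mean = 4452/10 = 445.200

445 ms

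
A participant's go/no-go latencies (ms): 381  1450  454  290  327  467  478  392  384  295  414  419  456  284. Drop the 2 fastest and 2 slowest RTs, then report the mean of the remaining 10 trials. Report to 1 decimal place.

Sorted: 284, 290, 295, 327, 381, 384, 392, 414, 419, 454, 456, 467, 478, 1450
Drop lowest 2 (284, 290) and highest 2 (478, 1450)
Remaining (n=10): Σ = 3989, mean = 3989/10 = 398.900

398.9 ms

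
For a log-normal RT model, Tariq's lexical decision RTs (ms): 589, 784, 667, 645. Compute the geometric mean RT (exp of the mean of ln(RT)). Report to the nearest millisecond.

ln(RT): 6.3784, 6.6644, 6.5028, 6.4693
Mean ln(RT) = 26.0149/4 = 6.50372
Geometric mean = exp(6.50372) = 667.62 ms

668 ms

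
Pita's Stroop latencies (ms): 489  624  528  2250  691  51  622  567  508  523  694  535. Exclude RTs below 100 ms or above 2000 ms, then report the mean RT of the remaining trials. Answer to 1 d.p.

578.1 ms

Excluded: 51, 2250
Retained (n=10): Σ = 5781
Mean = 5781/10 = 578.1000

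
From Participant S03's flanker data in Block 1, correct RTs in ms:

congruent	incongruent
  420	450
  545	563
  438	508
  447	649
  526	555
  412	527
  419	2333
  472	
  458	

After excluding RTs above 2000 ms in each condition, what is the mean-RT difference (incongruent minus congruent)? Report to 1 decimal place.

incongruent: exclude 2333
M(congruent) = 4137/9 = 459.667
M(incongruent) = 3252/6 = 542.000
Difference = 542.000 − 459.667 = 82.333 ms

82.3 ms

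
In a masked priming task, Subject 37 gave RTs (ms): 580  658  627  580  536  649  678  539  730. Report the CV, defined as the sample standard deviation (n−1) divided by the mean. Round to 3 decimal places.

0.106

n = 9, Σ = 5577, M = 619.6667
Σ(x−M)² = 34614.000; s = √(34614.000/8) = 65.7780
CV = 65.7780 / 619.6667 = 0.10615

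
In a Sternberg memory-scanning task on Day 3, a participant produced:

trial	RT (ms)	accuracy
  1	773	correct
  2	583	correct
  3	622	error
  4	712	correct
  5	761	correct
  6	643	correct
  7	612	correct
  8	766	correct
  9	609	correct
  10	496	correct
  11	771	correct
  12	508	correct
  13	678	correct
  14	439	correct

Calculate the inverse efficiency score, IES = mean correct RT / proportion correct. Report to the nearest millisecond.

692 ms

Correct trials (n=13): 773, 583, 712, 761, 643, 612, 766, 609, 496, 771, 508, 678, 439
Mean correct RT = 8351/13 = 642.3846 ms
Proportion correct = 13/14
IES = 642.3846 / (13/14) = 691.799 ms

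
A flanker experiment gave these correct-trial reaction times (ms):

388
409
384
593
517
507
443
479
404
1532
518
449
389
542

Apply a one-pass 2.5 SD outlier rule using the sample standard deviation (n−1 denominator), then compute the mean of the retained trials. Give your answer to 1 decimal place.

n = 14, ΣRT = 7554, M = 539.571
Σ(x−M)² = 1116285.43; s = √(1116285.43/13) = 293.033
Cutoffs: 539.571 ± 2.5·293.033 → [-193.0, 1272.2]
Outside: 1532 → excluded.
Retained (n=13): Σ = 6022, mean = 6022/13 = 463.231

463.2 ms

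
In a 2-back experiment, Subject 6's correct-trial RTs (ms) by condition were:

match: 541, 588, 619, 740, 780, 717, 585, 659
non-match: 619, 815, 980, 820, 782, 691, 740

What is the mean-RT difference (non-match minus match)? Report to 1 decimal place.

124.5 ms

M(match) = 5229/8 = 653.625
M(non-match) = 5447/7 = 778.143
Difference = 778.143 − 653.625 = 124.518 ms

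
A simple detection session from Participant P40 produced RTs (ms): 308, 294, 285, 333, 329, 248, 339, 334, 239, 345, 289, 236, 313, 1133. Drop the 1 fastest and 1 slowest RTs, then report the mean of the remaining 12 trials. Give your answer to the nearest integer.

Sorted: 236, 239, 248, 285, 289, 294, 308, 313, 329, 333, 334, 339, 345, 1133
Drop lowest 1 (236) and highest 1 (1133)
Remaining (n=12): Σ = 3656, mean = 3656/12 = 304.667

305 ms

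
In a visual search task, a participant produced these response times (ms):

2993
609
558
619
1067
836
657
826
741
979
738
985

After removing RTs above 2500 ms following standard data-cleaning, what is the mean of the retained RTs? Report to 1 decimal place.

Excluded: 2993
Retained (n=11): Σ = 8615
Mean = 8615/11 = 783.1818

783.2 ms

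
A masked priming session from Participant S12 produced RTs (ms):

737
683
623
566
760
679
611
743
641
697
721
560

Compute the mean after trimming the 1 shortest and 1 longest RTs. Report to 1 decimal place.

670.1 ms

Sorted: 560, 566, 611, 623, 641, 679, 683, 697, 721, 737, 743, 760
Drop lowest 1 (560) and highest 1 (760)
Remaining (n=10): Σ = 6701, mean = 6701/10 = 670.100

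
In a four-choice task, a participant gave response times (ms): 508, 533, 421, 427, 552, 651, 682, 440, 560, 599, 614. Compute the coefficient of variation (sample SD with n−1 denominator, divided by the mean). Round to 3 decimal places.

0.164

n = 11, Σ = 5987, M = 544.2727
Σ(x−M)² = 79788.182; s = √(79788.182/10) = 89.3242
CV = 89.3242 / 544.2727 = 0.16412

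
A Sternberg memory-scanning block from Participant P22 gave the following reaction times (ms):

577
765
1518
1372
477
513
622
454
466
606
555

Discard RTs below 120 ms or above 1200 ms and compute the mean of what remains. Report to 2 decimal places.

559.44 ms

Excluded: 1372, 1518
Retained (n=9): Σ = 5035
Mean = 5035/9 = 559.4444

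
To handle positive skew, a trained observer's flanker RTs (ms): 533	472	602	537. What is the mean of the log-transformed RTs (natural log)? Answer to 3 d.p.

ln(RT): 6.2785, 6.1570, 6.4003, 6.2860
Σ ln(RT) = 25.1218
Mean = 25.1218/4 = 6.28044

6.280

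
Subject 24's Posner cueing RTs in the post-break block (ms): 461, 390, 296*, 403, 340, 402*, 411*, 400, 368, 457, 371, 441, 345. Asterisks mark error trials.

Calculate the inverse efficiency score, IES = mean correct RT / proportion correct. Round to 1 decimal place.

Correct trials (n=10): 461, 390, 403, 340, 400, 368, 457, 371, 441, 345
Mean correct RT = 3976/10 = 397.6000 ms
Proportion correct = 10/13
IES = 397.6000 / (10/13) = 516.880 ms

516.9 ms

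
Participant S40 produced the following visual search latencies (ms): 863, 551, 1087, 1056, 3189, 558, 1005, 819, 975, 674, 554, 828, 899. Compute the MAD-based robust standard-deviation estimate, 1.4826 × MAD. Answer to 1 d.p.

280.2 ms

Sorted: 551, 554, 558, 674, 819, 828, 863, 899, 975, 1005, 1056, 1087, 3189 → median = 863
|x − 863| sorted: 0, 35, 36, 44, 112, 142, 189, 193, 224, 305, 309, 312, 2326 → MAD = 189
Robust SD ≈ 1.4826 × 189 = 280.211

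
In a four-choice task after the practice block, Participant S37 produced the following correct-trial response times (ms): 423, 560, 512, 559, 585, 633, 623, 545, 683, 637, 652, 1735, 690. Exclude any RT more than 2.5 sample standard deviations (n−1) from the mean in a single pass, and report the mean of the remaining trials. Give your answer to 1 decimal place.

591.8 ms

n = 13, ΣRT = 8837, M = 679.769
Σ(x−M)² = 1271788.31; s = √(1271788.31/12) = 325.549
Cutoffs: 679.769 ± 2.5·325.549 → [-134.1, 1493.6]
Outside: 1735 → excluded.
Retained (n=12): Σ = 7102, mean = 7102/12 = 591.833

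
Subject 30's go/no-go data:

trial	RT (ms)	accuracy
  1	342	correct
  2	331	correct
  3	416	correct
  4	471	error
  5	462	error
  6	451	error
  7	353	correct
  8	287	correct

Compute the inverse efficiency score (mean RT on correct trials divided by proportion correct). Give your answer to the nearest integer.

Correct trials (n=5): 342, 331, 416, 353, 287
Mean correct RT = 1729/5 = 345.8000 ms
Proportion correct = 5/8
IES = 345.8000 / (5/8) = 553.280 ms

553 ms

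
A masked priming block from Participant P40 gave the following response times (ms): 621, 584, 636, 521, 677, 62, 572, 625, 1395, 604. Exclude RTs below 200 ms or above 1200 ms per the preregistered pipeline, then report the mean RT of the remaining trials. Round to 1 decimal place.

605.0 ms

Excluded: 62, 1395
Retained (n=8): Σ = 4840
Mean = 4840/8 = 605.0000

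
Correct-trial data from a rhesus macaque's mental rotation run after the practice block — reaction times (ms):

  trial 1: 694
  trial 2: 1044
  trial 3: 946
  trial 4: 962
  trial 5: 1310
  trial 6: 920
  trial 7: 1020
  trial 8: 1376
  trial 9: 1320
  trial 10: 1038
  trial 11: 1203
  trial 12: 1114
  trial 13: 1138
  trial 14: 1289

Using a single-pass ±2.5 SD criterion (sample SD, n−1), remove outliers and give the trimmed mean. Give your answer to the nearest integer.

n = 14, ΣRT = 15374, M = 1098.143
Σ(x−M)² = 469973.71; s = √(469973.71/13) = 190.136
Cutoffs: 1098.143 ± 2.5·190.136 → [622.8, 1573.5]
No RTs fall outside the cutoffs; all 14 retained. Mean = 15374/14 = 1098.143

1098 ms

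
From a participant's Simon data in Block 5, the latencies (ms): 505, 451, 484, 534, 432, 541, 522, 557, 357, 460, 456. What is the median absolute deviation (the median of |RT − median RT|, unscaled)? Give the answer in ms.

Sorted: 357, 432, 451, 456, 460, 484, 505, 522, 534, 541, 557 → median = 484
|x − 484|: 21, 33, 0, 50, 52, 57, 38, 73, 127, 24, 28
Sorted deviations: 0, 21, 24, 28, 33, 38, 50, 52, 57, 73, 127 → MAD = 38

38 ms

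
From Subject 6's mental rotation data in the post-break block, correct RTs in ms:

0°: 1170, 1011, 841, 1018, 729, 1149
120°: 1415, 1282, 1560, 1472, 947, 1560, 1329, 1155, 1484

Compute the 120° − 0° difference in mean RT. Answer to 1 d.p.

369.7 ms

M(0°) = 5918/6 = 986.333
M(120°) = 12204/9 = 1356.000
Difference = 1356.000 − 986.333 = 369.667 ms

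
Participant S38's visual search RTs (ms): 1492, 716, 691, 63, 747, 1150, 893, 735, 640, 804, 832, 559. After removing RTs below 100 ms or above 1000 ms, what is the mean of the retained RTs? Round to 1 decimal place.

735.2 ms

Excluded: 63, 1150, 1492
Retained (n=9): Σ = 6617
Mean = 6617/9 = 735.2222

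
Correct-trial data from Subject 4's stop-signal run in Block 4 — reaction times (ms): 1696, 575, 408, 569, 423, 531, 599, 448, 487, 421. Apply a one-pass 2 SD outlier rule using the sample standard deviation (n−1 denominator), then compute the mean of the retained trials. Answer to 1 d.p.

n = 10, ΣRT = 6157, M = 615.700
Σ(x−M)² = 1341206.10; s = √(1341206.10/9) = 386.035
Cutoffs: 615.700 ± 2·386.035 → [-156.4, 1387.8]
Outside: 1696 → excluded.
Retained (n=9): Σ = 4461, mean = 4461/9 = 495.667

495.7 ms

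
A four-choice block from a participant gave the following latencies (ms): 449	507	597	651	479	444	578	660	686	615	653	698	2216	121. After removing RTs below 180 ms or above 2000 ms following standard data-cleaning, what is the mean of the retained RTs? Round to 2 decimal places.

Excluded: 121, 2216
Retained (n=12): Σ = 7017
Mean = 7017/12 = 584.7500

584.75 ms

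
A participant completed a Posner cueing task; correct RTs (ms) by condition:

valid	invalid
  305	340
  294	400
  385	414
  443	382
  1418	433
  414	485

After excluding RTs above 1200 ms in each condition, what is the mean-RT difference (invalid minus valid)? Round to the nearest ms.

41 ms

valid: exclude 1418
M(valid) = 1841/5 = 368.200
M(invalid) = 2454/6 = 409.000
Difference = 409.000 − 368.200 = 40.800 ms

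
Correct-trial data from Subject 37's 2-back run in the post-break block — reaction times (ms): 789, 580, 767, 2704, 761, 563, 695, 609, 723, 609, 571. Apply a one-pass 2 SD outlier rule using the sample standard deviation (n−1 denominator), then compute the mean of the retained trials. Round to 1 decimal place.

n = 11, ΣRT = 9371, M = 851.909
Σ(x−M)² = 3845232.91; s = √(3845232.91/10) = 620.099
Cutoffs: 851.909 ± 2·620.099 → [-388.3, 2092.1]
Outside: 2704 → excluded.
Retained (n=10): Σ = 6667, mean = 6667/10 = 666.700

666.7 ms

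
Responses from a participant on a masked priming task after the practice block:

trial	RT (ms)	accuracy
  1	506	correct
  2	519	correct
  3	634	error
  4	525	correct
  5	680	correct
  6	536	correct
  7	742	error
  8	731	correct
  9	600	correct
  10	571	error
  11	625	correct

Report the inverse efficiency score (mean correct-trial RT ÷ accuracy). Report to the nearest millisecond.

Correct trials (n=8): 506, 519, 525, 680, 536, 731, 600, 625
Mean correct RT = 4722/8 = 590.2500 ms
Proportion correct = 8/11
IES = 590.2500 / (8/11) = 811.594 ms

812 ms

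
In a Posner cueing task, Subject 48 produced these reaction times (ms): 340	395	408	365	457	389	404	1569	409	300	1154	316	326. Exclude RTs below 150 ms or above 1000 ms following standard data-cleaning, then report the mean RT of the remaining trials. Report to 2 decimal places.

Excluded: 1154, 1569
Retained (n=11): Σ = 4109
Mean = 4109/11 = 373.5455

373.55 ms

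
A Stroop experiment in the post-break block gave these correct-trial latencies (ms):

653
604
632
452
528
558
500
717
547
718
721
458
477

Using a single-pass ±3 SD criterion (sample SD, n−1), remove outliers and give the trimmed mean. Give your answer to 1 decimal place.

581.9 ms

n = 13, ΣRT = 7565, M = 581.923
Σ(x−M)² = 118808.92; s = √(118808.92/12) = 99.502
Cutoffs: 581.923 ± 3·99.502 → [283.4, 880.4]
No RTs fall outside the cutoffs; all 13 retained. Mean = 7565/13 = 581.923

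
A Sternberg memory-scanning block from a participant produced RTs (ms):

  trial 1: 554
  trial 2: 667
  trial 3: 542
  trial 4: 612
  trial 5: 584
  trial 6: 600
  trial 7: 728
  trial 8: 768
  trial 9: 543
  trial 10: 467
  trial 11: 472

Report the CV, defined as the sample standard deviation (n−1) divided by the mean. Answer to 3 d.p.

n = 11, Σ = 6537, M = 594.2727
Σ(x−M)² = 91938.182; s = √(91938.182/10) = 95.8844
CV = 95.8844 / 594.2727 = 0.16135

0.161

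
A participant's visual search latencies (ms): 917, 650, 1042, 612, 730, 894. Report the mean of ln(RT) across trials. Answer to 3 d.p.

ln(RT): 6.8211, 6.4770, 6.9489, 6.4167, 6.5930, 6.7957
Σ ln(RT) = 40.0525
Mean = 40.0525/6 = 6.67541

6.675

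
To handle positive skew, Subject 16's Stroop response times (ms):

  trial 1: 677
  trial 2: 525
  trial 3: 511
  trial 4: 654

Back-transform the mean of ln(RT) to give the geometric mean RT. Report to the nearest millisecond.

587 ms

ln(RT): 6.5177, 6.2634, 6.2364, 6.4831
Mean ln(RT) = 25.5005/4 = 6.37514
Geometric mean = exp(6.37514) = 587.07 ms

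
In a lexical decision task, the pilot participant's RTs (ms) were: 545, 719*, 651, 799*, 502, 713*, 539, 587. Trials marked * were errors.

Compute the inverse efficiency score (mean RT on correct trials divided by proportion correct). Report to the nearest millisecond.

904 ms

Correct trials (n=5): 545, 651, 502, 539, 587
Mean correct RT = 2824/5 = 564.8000 ms
Proportion correct = 5/8
IES = 564.8000 / (5/8) = 903.680 ms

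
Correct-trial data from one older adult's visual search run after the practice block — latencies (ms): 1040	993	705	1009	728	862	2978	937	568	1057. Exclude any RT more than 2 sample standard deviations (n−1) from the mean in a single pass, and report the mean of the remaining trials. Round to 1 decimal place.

n = 10, ΣRT = 10877, M = 1087.700
Σ(x−M)² = 4211196.10; s = √(4211196.10/9) = 684.040
Cutoffs: 1087.700 ± 2·684.040 → [-280.4, 2455.8]
Outside: 2978 → excluded.
Retained (n=9): Σ = 7899, mean = 7899/9 = 877.667

877.7 ms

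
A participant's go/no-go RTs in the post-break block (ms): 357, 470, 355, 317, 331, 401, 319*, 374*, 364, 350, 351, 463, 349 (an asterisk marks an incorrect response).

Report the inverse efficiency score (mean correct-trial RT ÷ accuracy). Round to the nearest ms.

Correct trials (n=11): 357, 470, 355, 317, 331, 401, 364, 350, 351, 463, 349
Mean correct RT = 4108/11 = 373.4545 ms
Proportion correct = 11/13
IES = 373.4545 / (11/13) = 441.355 ms

441 ms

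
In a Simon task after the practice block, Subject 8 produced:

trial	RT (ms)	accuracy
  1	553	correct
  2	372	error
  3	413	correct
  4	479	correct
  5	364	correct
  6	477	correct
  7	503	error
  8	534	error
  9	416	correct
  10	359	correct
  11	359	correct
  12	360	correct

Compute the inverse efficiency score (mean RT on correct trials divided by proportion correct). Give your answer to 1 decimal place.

560.0 ms

Correct trials (n=9): 553, 413, 479, 364, 477, 416, 359, 359, 360
Mean correct RT = 3780/9 = 420.0000 ms
Proportion correct = 9/12
IES = 420.0000 / (9/12) = 560.000 ms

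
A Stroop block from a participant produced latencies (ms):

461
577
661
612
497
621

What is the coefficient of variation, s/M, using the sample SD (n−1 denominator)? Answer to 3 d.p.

n = 6, Σ = 3429, M = 571.5000
Σ(x−M)² = 29891.500; s = √(29891.500/5) = 77.3195
CV = 77.3195 / 571.5000 = 0.13529

0.135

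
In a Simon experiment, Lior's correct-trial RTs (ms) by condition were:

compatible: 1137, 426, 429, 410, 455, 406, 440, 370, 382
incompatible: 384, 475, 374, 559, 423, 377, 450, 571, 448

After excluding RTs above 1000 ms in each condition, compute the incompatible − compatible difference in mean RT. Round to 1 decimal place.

compatible: exclude 1137
M(compatible) = 3318/8 = 414.750
M(incompatible) = 4061/9 = 451.222
Difference = 451.222 − 414.750 = 36.472 ms

36.5 ms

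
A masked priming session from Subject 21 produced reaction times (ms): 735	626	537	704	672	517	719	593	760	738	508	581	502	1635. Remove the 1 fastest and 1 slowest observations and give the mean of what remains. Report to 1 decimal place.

640.8 ms

Sorted: 502, 508, 517, 537, 581, 593, 626, 672, 704, 719, 735, 738, 760, 1635
Drop lowest 1 (502) and highest 1 (1635)
Remaining (n=12): Σ = 7690, mean = 7690/12 = 640.833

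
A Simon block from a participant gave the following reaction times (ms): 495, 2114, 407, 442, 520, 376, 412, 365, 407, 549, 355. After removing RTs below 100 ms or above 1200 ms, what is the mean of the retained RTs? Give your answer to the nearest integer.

433 ms

Excluded: 2114
Retained (n=10): Σ = 4328
Mean = 4328/10 = 432.8000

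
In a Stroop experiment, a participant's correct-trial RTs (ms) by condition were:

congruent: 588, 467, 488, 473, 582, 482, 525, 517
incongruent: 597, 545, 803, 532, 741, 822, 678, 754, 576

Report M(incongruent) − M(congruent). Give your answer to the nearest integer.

M(congruent) = 4122/8 = 515.250
M(incongruent) = 6048/9 = 672.000
Difference = 672.000 − 515.250 = 156.750 ms

157 ms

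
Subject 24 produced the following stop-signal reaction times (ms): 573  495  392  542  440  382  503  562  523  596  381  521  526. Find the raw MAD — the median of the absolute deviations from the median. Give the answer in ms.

41 ms

Sorted: 381, 382, 392, 440, 495, 503, 521, 523, 526, 542, 562, 573, 596 → median = 521
|x − 521|: 52, 26, 129, 21, 81, 139, 18, 41, 2, 75, 140, 0, 5
Sorted deviations: 0, 2, 5, 18, 21, 26, 41, 52, 75, 81, 129, 139, 140 → MAD = 41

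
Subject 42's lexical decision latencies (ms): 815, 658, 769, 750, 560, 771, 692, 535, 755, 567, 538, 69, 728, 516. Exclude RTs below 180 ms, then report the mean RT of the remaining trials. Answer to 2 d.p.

Excluded: 69
Retained (n=13): Σ = 8654
Mean = 8654/13 = 665.6923

665.69 ms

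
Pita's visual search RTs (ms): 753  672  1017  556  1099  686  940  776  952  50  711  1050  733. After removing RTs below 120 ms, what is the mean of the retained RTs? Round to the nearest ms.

Excluded: 50
Retained (n=12): Σ = 9945
Mean = 9945/12 = 828.7500

829 ms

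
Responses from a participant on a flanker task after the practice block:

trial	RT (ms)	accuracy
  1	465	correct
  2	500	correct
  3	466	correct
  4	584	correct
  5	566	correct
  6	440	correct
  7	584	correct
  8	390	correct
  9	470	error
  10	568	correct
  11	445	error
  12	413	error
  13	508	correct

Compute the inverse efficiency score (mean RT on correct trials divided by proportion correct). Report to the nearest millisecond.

Correct trials (n=10): 465, 500, 466, 584, 566, 440, 584, 390, 568, 508
Mean correct RT = 5071/10 = 507.1000 ms
Proportion correct = 10/13
IES = 507.1000 / (10/13) = 659.230 ms

659 ms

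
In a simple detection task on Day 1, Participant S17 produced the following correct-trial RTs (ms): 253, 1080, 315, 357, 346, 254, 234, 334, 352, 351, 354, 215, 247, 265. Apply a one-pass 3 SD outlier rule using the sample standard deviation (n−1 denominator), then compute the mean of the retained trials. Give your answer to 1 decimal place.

298.2 ms

n = 14, ΣRT = 4957, M = 354.071
Σ(x−M)² = 602374.93; s = √(602374.93/13) = 215.259
Cutoffs: 354.071 ± 3·215.259 → [-291.7, 999.8]
Outside: 1080 → excluded.
Retained (n=13): Σ = 3877, mean = 3877/13 = 298.231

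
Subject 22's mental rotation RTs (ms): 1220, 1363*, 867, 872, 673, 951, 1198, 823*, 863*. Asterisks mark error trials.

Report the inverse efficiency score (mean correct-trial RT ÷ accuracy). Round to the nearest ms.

Correct trials (n=6): 1220, 867, 872, 673, 951, 1198
Mean correct RT = 5781/6 = 963.5000 ms
Proportion correct = 6/9
IES = 963.5000 / (6/9) = 1445.250 ms

1445 ms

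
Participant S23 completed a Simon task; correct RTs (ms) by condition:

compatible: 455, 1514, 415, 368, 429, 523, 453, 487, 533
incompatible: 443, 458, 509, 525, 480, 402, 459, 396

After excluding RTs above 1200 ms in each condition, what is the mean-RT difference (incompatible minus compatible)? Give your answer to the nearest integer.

compatible: exclude 1514
M(compatible) = 3663/8 = 457.875
M(incompatible) = 3672/8 = 459.000
Difference = 459.000 − 457.875 = 1.125 ms

1 ms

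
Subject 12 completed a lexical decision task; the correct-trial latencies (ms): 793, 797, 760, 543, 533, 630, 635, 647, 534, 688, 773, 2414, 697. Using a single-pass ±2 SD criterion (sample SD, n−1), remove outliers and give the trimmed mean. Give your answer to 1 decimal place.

n = 13, ΣRT = 10444, M = 803.385
Σ(x−M)² = 2918015.08; s = √(2918015.08/12) = 493.121
Cutoffs: 803.385 ± 2·493.121 → [-182.9, 1789.6]
Outside: 2414 → excluded.
Retained (n=12): Σ = 8030, mean = 8030/12 = 669.167

669.2 ms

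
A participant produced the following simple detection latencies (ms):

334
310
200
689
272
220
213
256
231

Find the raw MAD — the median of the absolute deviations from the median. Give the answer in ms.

43 ms

Sorted: 200, 213, 220, 231, 256, 272, 310, 334, 689 → median = 256
|x − 256|: 78, 54, 56, 433, 16, 36, 43, 0, 25
Sorted deviations: 0, 16, 25, 36, 43, 54, 56, 78, 433 → MAD = 43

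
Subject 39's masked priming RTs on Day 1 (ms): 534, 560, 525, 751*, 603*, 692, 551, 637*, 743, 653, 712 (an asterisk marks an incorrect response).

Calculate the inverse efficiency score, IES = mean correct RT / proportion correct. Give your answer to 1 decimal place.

Correct trials (n=8): 534, 560, 525, 692, 551, 743, 653, 712
Mean correct RT = 4970/8 = 621.2500 ms
Proportion correct = 8/11
IES = 621.2500 / (8/11) = 854.219 ms

854.2 ms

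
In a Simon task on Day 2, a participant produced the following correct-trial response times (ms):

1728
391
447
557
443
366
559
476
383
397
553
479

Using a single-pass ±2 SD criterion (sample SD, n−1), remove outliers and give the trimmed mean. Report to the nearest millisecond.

459 ms

n = 12, ΣRT = 6779, M = 564.917
Σ(x−M)² = 1528162.92; s = √(1528162.92/11) = 372.725
Cutoffs: 564.917 ± 2·372.725 → [-180.5, 1310.4]
Outside: 1728 → excluded.
Retained (n=11): Σ = 5051, mean = 5051/11 = 459.182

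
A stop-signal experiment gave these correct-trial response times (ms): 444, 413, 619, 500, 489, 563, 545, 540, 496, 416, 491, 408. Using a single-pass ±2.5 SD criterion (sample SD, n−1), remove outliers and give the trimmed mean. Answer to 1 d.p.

n = 12, ΣRT = 5924, M = 493.667
Σ(x−M)² = 47716.67; s = √(47716.67/11) = 65.863
Cutoffs: 493.667 ± 2.5·65.863 → [329.0, 658.3]
No RTs fall outside the cutoffs; all 12 retained. Mean = 5924/12 = 493.667

493.7 ms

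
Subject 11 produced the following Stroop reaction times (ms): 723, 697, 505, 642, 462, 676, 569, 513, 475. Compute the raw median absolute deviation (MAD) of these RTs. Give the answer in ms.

Sorted: 462, 475, 505, 513, 569, 642, 676, 697, 723 → median = 569
|x − 569|: 154, 128, 64, 73, 107, 107, 0, 56, 94
Sorted deviations: 0, 56, 64, 73, 94, 107, 107, 128, 154 → MAD = 94

94 ms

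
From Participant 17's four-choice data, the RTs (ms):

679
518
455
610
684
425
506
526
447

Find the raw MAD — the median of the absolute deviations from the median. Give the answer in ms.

Sorted: 425, 447, 455, 506, 518, 526, 610, 679, 684 → median = 518
|x − 518|: 161, 0, 63, 92, 166, 93, 12, 8, 71
Sorted deviations: 0, 8, 12, 63, 71, 92, 93, 161, 166 → MAD = 71

71 ms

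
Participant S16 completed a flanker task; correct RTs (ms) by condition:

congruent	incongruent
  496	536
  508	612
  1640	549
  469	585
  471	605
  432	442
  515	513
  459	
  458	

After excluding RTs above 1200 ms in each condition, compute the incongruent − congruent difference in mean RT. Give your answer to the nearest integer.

congruent: exclude 1640
M(congruent) = 3808/8 = 476.000
M(incongruent) = 3842/7 = 548.857
Difference = 548.857 − 476.000 = 72.857 ms

73 ms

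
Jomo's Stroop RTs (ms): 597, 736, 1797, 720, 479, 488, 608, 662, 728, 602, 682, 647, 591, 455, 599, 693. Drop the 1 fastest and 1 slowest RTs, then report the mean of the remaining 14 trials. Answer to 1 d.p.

630.9 ms

Sorted: 455, 479, 488, 591, 597, 599, 602, 608, 647, 662, 682, 693, 720, 728, 736, 1797
Drop lowest 1 (455) and highest 1 (1797)
Remaining (n=14): Σ = 8832, mean = 8832/14 = 630.857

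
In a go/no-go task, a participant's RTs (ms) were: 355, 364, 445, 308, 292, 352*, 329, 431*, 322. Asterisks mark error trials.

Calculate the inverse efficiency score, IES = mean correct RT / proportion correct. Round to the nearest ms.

444 ms

Correct trials (n=7): 355, 364, 445, 308, 292, 329, 322
Mean correct RT = 2415/7 = 345.0000 ms
Proportion correct = 7/9
IES = 345.0000 / (7/9) = 443.571 ms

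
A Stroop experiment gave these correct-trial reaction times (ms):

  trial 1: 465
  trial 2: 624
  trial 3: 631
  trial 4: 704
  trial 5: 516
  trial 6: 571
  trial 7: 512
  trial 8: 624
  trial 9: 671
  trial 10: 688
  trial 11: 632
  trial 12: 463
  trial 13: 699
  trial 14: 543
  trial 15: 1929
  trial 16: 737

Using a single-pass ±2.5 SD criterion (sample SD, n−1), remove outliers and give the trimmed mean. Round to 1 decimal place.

605.3 ms

n = 16, ΣRT = 11009, M = 688.062
Σ(x−M)² = 1753352.94; s = √(1753352.94/15) = 341.892
Cutoffs: 688.062 ± 2.5·341.892 → [-166.7, 1542.8]
Outside: 1929 → excluded.
Retained (n=15): Σ = 9080, mean = 9080/15 = 605.333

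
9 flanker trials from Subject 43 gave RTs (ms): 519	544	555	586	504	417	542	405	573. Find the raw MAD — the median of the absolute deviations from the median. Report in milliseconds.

31 ms

Sorted: 405, 417, 504, 519, 542, 544, 555, 573, 586 → median = 542
|x − 542|: 23, 2, 13, 44, 38, 125, 0, 137, 31
Sorted deviations: 0, 2, 13, 23, 31, 38, 44, 125, 137 → MAD = 31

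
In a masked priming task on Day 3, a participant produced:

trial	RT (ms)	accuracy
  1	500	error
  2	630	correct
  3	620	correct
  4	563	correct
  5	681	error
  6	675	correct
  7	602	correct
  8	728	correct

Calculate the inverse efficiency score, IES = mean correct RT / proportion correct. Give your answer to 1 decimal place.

848.4 ms

Correct trials (n=6): 630, 620, 563, 675, 602, 728
Mean correct RT = 3818/6 = 636.3333 ms
Proportion correct = 6/8
IES = 636.3333 / (6/8) = 848.444 ms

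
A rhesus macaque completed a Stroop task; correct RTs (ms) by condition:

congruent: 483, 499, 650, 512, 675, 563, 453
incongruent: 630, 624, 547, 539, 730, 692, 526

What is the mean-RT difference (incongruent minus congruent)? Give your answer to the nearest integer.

M(congruent) = 3835/7 = 547.857
M(incongruent) = 4288/7 = 612.571
Difference = 612.571 − 547.857 = 64.714 ms

65 ms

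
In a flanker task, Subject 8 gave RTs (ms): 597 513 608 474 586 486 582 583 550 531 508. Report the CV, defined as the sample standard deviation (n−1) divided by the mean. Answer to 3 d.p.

n = 11, Σ = 6018, M = 547.0909
Σ(x−M)² = 22254.909; s = √(22254.909/10) = 47.1751
CV = 47.1751 / 547.0909 = 0.08623

0.086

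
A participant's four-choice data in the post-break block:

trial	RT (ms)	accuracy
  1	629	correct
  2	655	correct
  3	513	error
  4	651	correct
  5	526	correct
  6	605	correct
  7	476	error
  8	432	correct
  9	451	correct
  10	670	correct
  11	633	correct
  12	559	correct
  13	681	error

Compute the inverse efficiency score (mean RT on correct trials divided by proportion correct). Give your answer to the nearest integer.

Correct trials (n=10): 629, 655, 651, 526, 605, 432, 451, 670, 633, 559
Mean correct RT = 5811/10 = 581.1000 ms
Proportion correct = 10/13
IES = 581.1000 / (10/13) = 755.430 ms

755 ms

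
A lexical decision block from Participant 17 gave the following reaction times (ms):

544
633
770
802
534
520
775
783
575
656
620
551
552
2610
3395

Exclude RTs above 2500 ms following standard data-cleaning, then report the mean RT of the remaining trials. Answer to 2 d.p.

Excluded: 2610, 3395
Retained (n=13): Σ = 8315
Mean = 8315/13 = 639.6154

639.62 ms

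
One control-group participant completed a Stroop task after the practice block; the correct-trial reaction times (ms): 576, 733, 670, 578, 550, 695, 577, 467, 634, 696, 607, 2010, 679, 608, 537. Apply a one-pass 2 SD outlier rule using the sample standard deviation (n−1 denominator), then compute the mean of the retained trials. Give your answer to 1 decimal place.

614.8 ms

n = 15, ΣRT = 10617, M = 707.800
Σ(x−M)² = 1887874.40; s = √(1887874.40/14) = 367.217
Cutoffs: 707.800 ± 2·367.217 → [-26.6, 1442.2]
Outside: 2010 → excluded.
Retained (n=14): Σ = 8607, mean = 8607/14 = 614.786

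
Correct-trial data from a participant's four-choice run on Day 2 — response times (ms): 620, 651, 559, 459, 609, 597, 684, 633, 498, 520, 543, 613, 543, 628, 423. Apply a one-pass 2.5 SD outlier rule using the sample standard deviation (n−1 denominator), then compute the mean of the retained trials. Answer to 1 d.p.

n = 15, ΣRT = 8580, M = 572.000
Σ(x−M)² = 76622.00; s = √(76622.00/14) = 73.980
Cutoffs: 572.000 ± 2.5·73.980 → [387.1, 756.9]
No RTs fall outside the cutoffs; all 15 retained. Mean = 8580/15 = 572.000

572.0 ms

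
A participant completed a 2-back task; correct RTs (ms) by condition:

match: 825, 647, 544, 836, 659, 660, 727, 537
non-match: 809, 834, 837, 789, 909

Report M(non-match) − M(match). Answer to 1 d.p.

M(match) = 5435/8 = 679.375
M(non-match) = 4178/5 = 835.600
Difference = 835.600 − 679.375 = 156.225 ms

156.2 ms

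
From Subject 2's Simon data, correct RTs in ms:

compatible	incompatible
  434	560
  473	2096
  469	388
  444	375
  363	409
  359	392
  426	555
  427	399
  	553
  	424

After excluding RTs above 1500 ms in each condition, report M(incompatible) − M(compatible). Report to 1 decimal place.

incompatible: exclude 2096
M(compatible) = 3395/8 = 424.375
M(incompatible) = 4055/9 = 450.556
Difference = 450.556 − 424.375 = 26.181 ms

26.2 ms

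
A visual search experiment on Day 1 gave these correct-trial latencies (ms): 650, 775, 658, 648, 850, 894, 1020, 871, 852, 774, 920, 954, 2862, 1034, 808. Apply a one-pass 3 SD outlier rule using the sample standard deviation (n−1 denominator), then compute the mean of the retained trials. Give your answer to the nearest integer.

n = 15, ΣRT = 14570, M = 971.333
Σ(x−M)² = 4039003.33; s = √(4039003.33/14) = 537.122
Cutoffs: 971.333 ± 3·537.122 → [-640.0, 2582.7]
Outside: 2862 → excluded.
Retained (n=14): Σ = 11708, mean = 11708/14 = 836.286

836 ms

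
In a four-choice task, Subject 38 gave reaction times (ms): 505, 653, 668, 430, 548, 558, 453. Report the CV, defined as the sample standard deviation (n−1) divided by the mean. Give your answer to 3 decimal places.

n = 7, Σ = 3815, M = 545.0000
Σ(x−M)² = 50260.000; s = √(50260.000/6) = 91.5241
CV = 91.5241 / 545.0000 = 0.16793

0.168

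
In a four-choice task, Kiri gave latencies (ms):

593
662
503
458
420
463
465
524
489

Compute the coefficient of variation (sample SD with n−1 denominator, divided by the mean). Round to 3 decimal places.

n = 9, Σ = 4577, M = 508.5556
Σ(x−M)² = 45698.222; s = √(45698.222/8) = 75.5796
CV = 75.5796 / 508.5556 = 0.14862

0.149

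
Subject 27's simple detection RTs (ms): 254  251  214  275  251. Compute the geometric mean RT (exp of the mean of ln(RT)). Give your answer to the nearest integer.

248 ms

ln(RT): 5.5373, 5.5255, 5.3660, 5.6168, 5.5255
Mean ln(RT) = 27.5710/5 = 5.51420
Geometric mean = exp(5.51420) = 248.19 ms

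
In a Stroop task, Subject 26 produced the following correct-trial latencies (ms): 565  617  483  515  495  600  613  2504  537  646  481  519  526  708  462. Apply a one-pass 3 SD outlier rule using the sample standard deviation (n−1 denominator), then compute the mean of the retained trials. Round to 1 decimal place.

554.8 ms

n = 15, ΣRT = 10271, M = 684.733
Σ(x−M)² = 3614132.93; s = √(3614132.93/14) = 508.087
Cutoffs: 684.733 ± 3·508.087 → [-839.5, 2209.0]
Outside: 2504 → excluded.
Retained (n=14): Σ = 7767, mean = 7767/14 = 554.786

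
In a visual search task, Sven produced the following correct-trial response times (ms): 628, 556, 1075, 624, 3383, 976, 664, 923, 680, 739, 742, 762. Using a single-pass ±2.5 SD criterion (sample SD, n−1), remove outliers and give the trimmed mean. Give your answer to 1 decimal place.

760.8 ms

n = 12, ΣRT = 11752, M = 979.333
Σ(x−M)² = 6569214.67; s = √(6569214.67/11) = 772.788
Cutoffs: 979.333 ± 2.5·772.788 → [-952.6, 2911.3]
Outside: 3383 → excluded.
Retained (n=11): Σ = 8369, mean = 8369/11 = 760.818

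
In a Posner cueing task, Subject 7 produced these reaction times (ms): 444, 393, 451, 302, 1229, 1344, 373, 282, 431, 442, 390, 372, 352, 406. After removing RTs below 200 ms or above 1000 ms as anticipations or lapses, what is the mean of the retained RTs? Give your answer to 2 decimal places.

386.50 ms

Excluded: 1229, 1344
Retained (n=12): Σ = 4638
Mean = 4638/12 = 386.5000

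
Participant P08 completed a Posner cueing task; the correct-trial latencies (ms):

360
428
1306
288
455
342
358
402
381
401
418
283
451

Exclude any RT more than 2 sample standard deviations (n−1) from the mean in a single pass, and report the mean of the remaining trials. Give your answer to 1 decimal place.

n = 13, ΣRT = 5873, M = 451.769
Σ(x−M)² = 826056.31; s = √(826056.31/12) = 262.370
Cutoffs: 451.769 ± 2·262.370 → [-73.0, 976.5]
Outside: 1306 → excluded.
Retained (n=12): Σ = 4567, mean = 4567/12 = 380.583

380.6 ms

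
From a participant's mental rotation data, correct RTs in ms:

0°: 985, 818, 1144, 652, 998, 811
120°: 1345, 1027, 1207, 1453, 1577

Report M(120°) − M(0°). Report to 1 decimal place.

M(0°) = 5408/6 = 901.333
M(120°) = 6609/5 = 1321.800
Difference = 1321.800 − 901.333 = 420.467 ms

420.5 ms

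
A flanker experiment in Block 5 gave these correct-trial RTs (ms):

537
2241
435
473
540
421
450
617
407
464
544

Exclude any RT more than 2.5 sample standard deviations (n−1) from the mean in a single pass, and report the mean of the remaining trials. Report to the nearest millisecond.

489 ms

n = 11, ΣRT = 7129, M = 648.091
Σ(x−M)² = 2832074.91; s = √(2832074.91/10) = 532.172
Cutoffs: 648.091 ± 2.5·532.172 → [-682.3, 1978.5]
Outside: 2241 → excluded.
Retained (n=10): Σ = 4888, mean = 4888/10 = 488.800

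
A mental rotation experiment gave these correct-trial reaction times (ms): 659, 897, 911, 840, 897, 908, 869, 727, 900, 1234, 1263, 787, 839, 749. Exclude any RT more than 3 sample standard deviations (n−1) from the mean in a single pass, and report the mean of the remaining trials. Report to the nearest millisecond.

891 ms

n = 14, ΣRT = 12480, M = 891.429
Σ(x−M)² = 374361.43; s = √(374361.43/13) = 169.697
Cutoffs: 891.429 ± 3·169.697 → [382.3, 1400.5]
No RTs fall outside the cutoffs; all 14 retained. Mean = 12480/14 = 891.429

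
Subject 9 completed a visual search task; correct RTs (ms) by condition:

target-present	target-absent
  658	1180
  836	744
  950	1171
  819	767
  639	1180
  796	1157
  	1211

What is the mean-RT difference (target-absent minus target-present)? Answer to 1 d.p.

M(target-present) = 4698/6 = 783.000
M(target-absent) = 7410/7 = 1058.571
Difference = 1058.571 − 783.000 = 275.571 ms

275.6 ms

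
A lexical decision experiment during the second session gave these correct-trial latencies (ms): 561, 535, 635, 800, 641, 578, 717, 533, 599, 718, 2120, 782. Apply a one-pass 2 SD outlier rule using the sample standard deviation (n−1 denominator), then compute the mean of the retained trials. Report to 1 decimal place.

645.4 ms

n = 12, ΣRT = 9219, M = 768.250
Σ(x−M)² = 2085066.25; s = √(2085066.25/11) = 435.375
Cutoffs: 768.250 ± 2·435.375 → [-102.5, 1639.0]
Outside: 2120 → excluded.
Retained (n=11): Σ = 7099, mean = 7099/11 = 645.364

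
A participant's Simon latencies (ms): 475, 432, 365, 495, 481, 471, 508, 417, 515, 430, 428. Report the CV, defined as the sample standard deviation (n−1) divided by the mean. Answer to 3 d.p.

n = 11, Σ = 5017, M = 456.0909
Σ(x−M)² = 20754.909; s = √(20754.909/10) = 45.5576
CV = 45.5576 / 456.0909 = 0.09989

0.100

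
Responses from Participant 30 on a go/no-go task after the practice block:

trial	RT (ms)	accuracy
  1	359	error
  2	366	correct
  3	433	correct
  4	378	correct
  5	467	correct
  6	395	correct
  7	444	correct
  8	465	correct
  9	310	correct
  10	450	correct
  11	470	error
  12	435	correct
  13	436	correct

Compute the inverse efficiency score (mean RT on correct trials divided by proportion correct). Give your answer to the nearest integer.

492 ms

Correct trials (n=11): 366, 433, 378, 467, 395, 444, 465, 310, 450, 435, 436
Mean correct RT = 4579/11 = 416.2727 ms
Proportion correct = 11/13
IES = 416.2727 / (11/13) = 491.959 ms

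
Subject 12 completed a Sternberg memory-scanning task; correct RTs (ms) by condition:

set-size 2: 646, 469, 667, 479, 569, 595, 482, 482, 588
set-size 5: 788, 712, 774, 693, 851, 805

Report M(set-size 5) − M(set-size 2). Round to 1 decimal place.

M(set-size 2) = 4977/9 = 553.000
M(set-size 5) = 4623/6 = 770.500
Difference = 770.500 − 553.000 = 217.500 ms

217.5 ms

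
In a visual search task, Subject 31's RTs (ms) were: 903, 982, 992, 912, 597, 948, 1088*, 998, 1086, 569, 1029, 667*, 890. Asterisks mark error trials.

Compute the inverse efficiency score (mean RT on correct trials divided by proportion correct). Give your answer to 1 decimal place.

1064.3 ms

Correct trials (n=11): 903, 982, 992, 912, 597, 948, 998, 1086, 569, 1029, 890
Mean correct RT = 9906/11 = 900.5455 ms
Proportion correct = 11/13
IES = 900.5455 / (11/13) = 1064.281 ms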